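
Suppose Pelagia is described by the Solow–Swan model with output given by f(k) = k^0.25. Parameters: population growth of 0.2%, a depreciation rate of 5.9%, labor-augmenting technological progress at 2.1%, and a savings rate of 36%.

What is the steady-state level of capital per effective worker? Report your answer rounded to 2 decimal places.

At the steady state, Δk = 0, so s·k^α = (n + g + δ)·k.
Rearranging, k^(1−α) = s / (n + g + δ).
k^0.75 = 0.36 / (0.002 + 0.021 + 0.059) = 0.36 / 0.082 = 4.3902
k* = 4.3902^(1/0.75) ≈ 7.1886

k* ≈ 7.19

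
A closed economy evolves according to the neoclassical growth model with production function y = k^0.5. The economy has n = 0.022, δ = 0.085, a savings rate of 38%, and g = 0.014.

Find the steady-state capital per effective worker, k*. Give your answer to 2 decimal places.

k* ≈ 9.86

Steady state requires s·f(k) = (n + g + δ)·k, i.e. s·k^α = (n + g + δ)·k.
Rearranging, k^(1−α) = s / (n + g + δ).
k^0.5 = 0.38 / (0.022 + 0.014 + 0.085) = 0.38 / 0.121 = 3.1405
k* = 3.1405^(1/0.5) ≈ 9.8627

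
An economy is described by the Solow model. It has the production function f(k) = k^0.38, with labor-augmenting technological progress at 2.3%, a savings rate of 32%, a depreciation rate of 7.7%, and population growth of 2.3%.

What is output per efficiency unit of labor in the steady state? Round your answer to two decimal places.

Steady state requires s·f(k) = (n + g + δ)·k, i.e. s·k^α = (n + g + δ)·k.
Rearranging, k^(1−α) = s / (n + g + δ).
k^0.62 = 0.32 / (0.023 + 0.023 + 0.077) = 0.32 / 0.123 = 2.6016
k* = 2.6016^(1/0.62) ≈ 4.6746
y* = (k*)^α = 4.6746^0.38 ≈ 1.7968

y* ≈ 1.80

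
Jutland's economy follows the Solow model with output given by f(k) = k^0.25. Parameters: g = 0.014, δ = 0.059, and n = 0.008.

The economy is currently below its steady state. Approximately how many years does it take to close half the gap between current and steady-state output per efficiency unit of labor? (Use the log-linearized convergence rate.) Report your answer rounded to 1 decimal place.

half-life ≈ 11.4 years

Near the steady state the convergence rate is λ = (1 − α)(n + g + δ).
λ = (1 − 0.25) × 0.081 = 0.75 × 0.081 = 0.06075
Half-life = ln 2 / λ = 0.6931 / 0.06075 ≈ 11.41 years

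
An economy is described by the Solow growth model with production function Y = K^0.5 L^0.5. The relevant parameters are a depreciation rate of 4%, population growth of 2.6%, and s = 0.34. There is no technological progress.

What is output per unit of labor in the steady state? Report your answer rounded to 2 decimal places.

In steady state, investment equals break-even investment: s·k^α = (n + δ)·k.
Rearranging, k^(1−α) = s / (n + δ).
k^0.5 = 0.34 / (0.026 + 0.040) = 0.34 / 0.066 = 5.1515
k* = 5.1515^(1/0.5) ≈ 26.5380
y* = (k*)^α = 26.5380^0.5 ≈ 5.1515

y* = 5.15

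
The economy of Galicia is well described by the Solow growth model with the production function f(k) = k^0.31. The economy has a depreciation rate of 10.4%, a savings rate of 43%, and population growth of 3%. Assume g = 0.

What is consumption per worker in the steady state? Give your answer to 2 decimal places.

c* ≈ 0.96

At the steady state, Δk = 0, so s·k^α = (n + δ)·k.
Rearranging, k^(1−α) = s / (n + δ).
k^0.69 = 0.43 / (0.030 + 0.104) = 0.43 / 0.134 = 3.2090
k* = 3.2090^(1/0.69) ≈ 5.4184
y* = (k*)^α = 5.4184^0.31 ≈ 1.6885
c* = (1 − s)·y* = (1 − 0.43) × 1.6885 ≈ 0.9624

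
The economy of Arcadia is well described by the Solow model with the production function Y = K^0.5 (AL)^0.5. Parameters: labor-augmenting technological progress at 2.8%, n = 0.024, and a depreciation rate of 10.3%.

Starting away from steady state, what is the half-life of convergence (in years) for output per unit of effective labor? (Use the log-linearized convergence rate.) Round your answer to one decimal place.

half-life ≈ 8.9 years

Near the steady state the convergence rate is λ = (1 − α)(n + g + δ).
λ = (1 − 0.5) × 0.155 = 0.5 × 0.155 = 0.0775
Half-life = ln 2 / λ = 0.6931 / 0.0775 ≈ 8.94 years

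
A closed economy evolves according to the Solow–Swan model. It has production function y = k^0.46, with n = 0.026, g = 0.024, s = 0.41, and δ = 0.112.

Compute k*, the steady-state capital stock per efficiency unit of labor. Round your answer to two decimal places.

k* ≈ 5.58

Steady state requires s·f(k) = (n + g + δ)·k, i.e. s·k^α = (n + g + δ)·k.
Rearranging, k^(1−α) = s / (n + g + δ).
k^0.54 = 0.41 / (0.026 + 0.024 + 0.112) = 0.41 / 0.162 = 2.5309
k* = 2.5309^(1/0.54) ≈ 5.5822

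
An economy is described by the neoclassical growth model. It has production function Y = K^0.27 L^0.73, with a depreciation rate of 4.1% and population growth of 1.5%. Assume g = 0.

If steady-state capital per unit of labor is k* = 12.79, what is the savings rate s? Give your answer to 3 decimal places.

At the steady state, Δk = 0, so s·k^α = (n + δ)·k.
So s / (n + δ) = (k*)^(1−α) = 12.79^0.73 = 6.4271.
Therefore s = 6.4271 × (n + δ) = 6.4271 × 0.056 = 0.3599.

s ≈ 0.360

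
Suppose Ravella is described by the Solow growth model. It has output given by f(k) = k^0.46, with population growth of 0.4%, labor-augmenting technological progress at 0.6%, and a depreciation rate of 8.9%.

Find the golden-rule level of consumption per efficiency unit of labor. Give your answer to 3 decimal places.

c_gold ≈ 1.998

At the golden rule, f'(k) = n + g + δ, so α·k^(α−1) = n + g + δ and k_gold = (α/(n + g + δ))^(1/(1−α)).
k_gold = (0.46/0.099)^(1/0.54) = 4.6465^1.8519 ≈ 17.1969
c_gold = f(k_gold) − (n + g + δ)·k_gold = 3.7009 − 0.099×17.1969 ≈ 1.9984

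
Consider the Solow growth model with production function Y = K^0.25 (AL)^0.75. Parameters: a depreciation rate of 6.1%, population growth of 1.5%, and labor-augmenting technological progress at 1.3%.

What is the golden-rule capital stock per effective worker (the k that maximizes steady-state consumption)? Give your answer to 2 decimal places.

k_gold ≈ 3.96

The golden rule sets f'(k) = n + g + δ, i.e. α·k^(α−1) = n + g + δ.
So k^(1−α) = α / (n + g + δ) = 0.25 / 0.089 = 2.8090.
k_gold = 2.8090^(1/0.75) ≈ 3.9634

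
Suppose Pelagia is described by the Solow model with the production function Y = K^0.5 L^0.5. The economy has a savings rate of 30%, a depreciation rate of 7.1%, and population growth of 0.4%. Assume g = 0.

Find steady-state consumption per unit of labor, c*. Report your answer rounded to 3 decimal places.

At the steady state, Δk = 0, so s·k^α = (n + δ)·k.
Rearranging, k^(1−α) = s / (n + δ).
k^0.5 = 0.30 / (0.004 + 0.071) = 0.30 / 0.075 = 4.0000
k* = 4.0000^(1/0.5) ≈ 16.0000
y* = (k*)^α = 16.0000^0.5 ≈ 4.0000
c* = (1 − s)·y* = (1 − 0.30) × 4.0000 ≈ 2.8000

c* ≈ 2.800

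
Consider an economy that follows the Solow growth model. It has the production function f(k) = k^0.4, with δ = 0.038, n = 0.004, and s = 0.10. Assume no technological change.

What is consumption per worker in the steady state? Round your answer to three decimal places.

c* ≈ 1.605

At the steady state, Δk = 0, so s·k^α = (n + δ)·k.
Rearranging, k^(1−α) = s / (n + δ).
k^0.6 = 0.10 / (0.004 + 0.038) = 0.10 / 0.042 = 2.3810
k* = 2.3810^(1/0.6) ≈ 4.2455
y* = (k*)^α = 4.2455^0.4 ≈ 1.7831
c* = (1 − s)·y* = (1 − 0.10) × 1.7831 ≈ 1.6048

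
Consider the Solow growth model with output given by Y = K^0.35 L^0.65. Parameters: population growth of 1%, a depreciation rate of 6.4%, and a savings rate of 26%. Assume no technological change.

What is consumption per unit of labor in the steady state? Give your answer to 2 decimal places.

c* = 1.46

At the steady state, Δk = 0, so s·k^α = (n + δ)·k.
Dividing both sides by k: k^(1−α) = s / (n + δ).
k^0.65 = 0.26 / (0.010 + 0.064) = 0.26 / 0.074 = 3.5135
k* = 3.5135^(1/0.65) ≈ 6.9119
y* = (k*)^α = 6.9119^0.35 ≈ 1.9672
c* = (1 − s)·y* = (1 − 0.26) × 1.9672 ≈ 1.4557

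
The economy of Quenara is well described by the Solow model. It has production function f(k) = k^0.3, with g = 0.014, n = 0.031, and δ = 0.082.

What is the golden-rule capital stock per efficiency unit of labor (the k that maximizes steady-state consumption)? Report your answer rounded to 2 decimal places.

k_gold ≈ 3.41

The golden rule sets f'(k) = n + g + δ, i.e. α·k^(α−1) = n + g + δ.
So k^(1−α) = α / (n + g + δ) = 0.3 / 0.127 = 2.3622.
k_gold = 2.3622^(1/0.7) ≈ 3.4144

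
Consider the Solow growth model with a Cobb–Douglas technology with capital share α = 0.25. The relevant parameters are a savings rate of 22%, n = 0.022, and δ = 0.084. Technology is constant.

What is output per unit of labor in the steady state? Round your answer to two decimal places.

y* = 1.28

In steady state, investment equals break-even investment: s·k^α = (n + δ)·k.
Dividing both sides by k: k^(1−α) = s / (n + δ).
k^0.75 = 0.22 / (0.022 + 0.084) = 0.22 / 0.106 = 2.0755
k* = 2.0755^(1/0.75) ≈ 2.6475
y* = (k*)^α = 2.6475^0.25 ≈ 1.2756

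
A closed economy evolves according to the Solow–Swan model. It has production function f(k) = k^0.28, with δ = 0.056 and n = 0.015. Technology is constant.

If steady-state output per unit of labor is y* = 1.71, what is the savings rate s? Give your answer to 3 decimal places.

At the steady state, Δk = 0, so s·k^α = (n + δ)·k.
Since y* = [s/(n + δ)]^(α/(1−α)), we have s/(n + δ) = (y*)^((1−α)/α) = 1.71^2.5714 = 3.9731.
Therefore s = 3.9731 × (n + δ) = 3.9731 × 0.071 = 0.2821.

s ≈ 0.282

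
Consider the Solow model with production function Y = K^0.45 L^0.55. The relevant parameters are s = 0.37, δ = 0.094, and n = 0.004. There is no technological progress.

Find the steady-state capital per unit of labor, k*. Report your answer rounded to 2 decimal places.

k* = 11.20

Steady state requires s·f(k) = (n + δ)·k, i.e. s·k^α = (n + δ)·k.
Dividing both sides by k: k^(1−α) = s / (n + δ).
k^0.55 = 0.37 / (0.004 + 0.094) = 0.37 / 0.098 = 3.7755
k* = 3.7755^(1/0.55) ≈ 11.1955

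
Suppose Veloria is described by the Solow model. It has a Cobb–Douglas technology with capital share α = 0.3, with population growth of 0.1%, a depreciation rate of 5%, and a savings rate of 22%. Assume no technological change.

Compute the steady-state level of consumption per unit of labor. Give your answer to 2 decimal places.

At the steady state, Δk = 0, so s·k^α = (n + δ)·k.
Dividing both sides by k: k^(1−α) = s / (n + δ).
k^0.7 = 0.22 / (0.001 + 0.050) = 0.22 / 0.051 = 4.3137
k* = 4.3137^(1/0.7) ≈ 8.0710
y* = (k*)^α = 8.0710^0.3 ≈ 1.8710
c* = (1 − s)·y* = (1 − 0.22) × 1.8710 ≈ 1.4594

c* ≈ 1.46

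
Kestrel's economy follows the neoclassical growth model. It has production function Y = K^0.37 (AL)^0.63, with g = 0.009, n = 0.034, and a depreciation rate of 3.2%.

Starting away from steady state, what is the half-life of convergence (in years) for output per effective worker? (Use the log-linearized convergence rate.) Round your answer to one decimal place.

about 14.7 years

Near the steady state the convergence rate is λ = (1 − α)(n + g + δ).
λ = (1 − 0.37) × 0.075 = 0.63 × 0.075 = 0.04725
Half-life = ln 2 / λ = 0.6931 / 0.04725 ≈ 14.67 years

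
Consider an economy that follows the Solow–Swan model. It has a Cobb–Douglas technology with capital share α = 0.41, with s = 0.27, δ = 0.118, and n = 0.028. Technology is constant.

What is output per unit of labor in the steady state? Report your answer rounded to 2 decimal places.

Steady state requires s·f(k) = (n + δ)·k, i.e. s·k^α = (n + δ)·k.
Rearranging, k^(1−α) = s / (n + δ).
k^0.59 = 0.27 / (0.028 + 0.118) = 0.27 / 0.146 = 1.8493
k* = 1.8493^(1/0.59) ≈ 2.8350
y* = (k*)^α = 2.8350^0.41 ≈ 1.5330

y* = 1.53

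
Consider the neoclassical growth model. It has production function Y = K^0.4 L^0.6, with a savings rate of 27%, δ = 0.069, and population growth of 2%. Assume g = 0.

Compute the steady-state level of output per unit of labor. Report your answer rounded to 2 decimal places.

y* ≈ 2.10

At the steady state, Δk = 0, so s·k^α = (n + δ)·k.
Rearranging, k^(1−α) = s / (n + δ).
k^0.6 = 0.27 / (0.020 + 0.069) = 0.27 / 0.089 = 3.0337
k* = 3.0337^(1/0.6) ≈ 6.3575
y* = (k*)^α = 6.3575^0.4 ≈ 2.0956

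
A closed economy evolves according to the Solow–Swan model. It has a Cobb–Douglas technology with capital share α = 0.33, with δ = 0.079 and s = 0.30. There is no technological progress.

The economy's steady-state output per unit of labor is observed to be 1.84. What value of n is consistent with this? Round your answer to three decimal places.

n ≈ 0.008

At the steady state, Δk = 0, so s·k^α = (n + δ)·k.
Since y* = [s/(n + δ)]^(α/(1−α)), we have s/(n + δ) = (y*)^((1−α)/α) = 1.84^2.0303 = 3.4487.
Therefore n + δ = s / 3.4487 = 0.30 / 3.4487 = 0.0870, so n = 0.0870 − 0.079 = 0.0080.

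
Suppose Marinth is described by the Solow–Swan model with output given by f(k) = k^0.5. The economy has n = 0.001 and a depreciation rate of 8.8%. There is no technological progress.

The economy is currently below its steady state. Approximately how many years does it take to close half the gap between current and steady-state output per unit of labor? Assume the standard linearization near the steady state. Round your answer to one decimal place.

Near the steady state the convergence rate is λ = (1 − α)(n + δ).
λ = (1 − 0.5) × 0.089 = 0.5 × 0.089 = 0.0445
Half-life = ln 2 / λ = 0.6931 / 0.0445 ≈ 15.58 years

t_½ ≈ 15.6 years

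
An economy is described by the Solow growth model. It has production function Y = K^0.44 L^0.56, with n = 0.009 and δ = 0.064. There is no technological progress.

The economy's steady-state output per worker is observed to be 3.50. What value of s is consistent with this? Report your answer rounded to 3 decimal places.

s ≈ 0.360

Steady state requires s·f(k) = (n + δ)·k, i.e. s·k^α = (n + δ)·k.
Since y* = [s/(n + δ)]^(α/(1−α)), we have s/(n + δ) = (y*)^((1−α)/α) = 3.50^1.2727 = 4.9253.
Therefore s = 4.9253 × (n + δ) = 4.9253 × 0.073 = 0.3595.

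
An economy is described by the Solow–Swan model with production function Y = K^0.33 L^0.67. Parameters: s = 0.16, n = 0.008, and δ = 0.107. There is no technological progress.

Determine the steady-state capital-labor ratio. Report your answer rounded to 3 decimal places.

In steady state, investment equals break-even investment: s·k^α = (n + δ)·k.
Dividing both sides by k: k^(1−α) = s / (n + δ).
k^0.67 = 0.16 / (0.008 + 0.107) = 0.16 / 0.115 = 1.3913
k* = 1.3913^(1/0.67) ≈ 1.6370

k* ≈ 1.637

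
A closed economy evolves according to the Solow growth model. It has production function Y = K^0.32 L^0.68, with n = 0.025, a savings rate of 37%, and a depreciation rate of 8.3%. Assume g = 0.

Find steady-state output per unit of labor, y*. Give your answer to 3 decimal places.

Steady state requires s·f(k) = (n + δ)·k, i.e. s·k^α = (n + δ)·k.
Dividing both sides by k: k^(1−α) = s / (n + δ).
k^0.68 = 0.37 / (0.025 + 0.083) = 0.37 / 0.108 = 3.4259
k* = 3.4259^(1/0.68) ≈ 6.1155
y* = (k*)^α = 6.1155^0.32 ≈ 1.7851

y* ≈ 1.785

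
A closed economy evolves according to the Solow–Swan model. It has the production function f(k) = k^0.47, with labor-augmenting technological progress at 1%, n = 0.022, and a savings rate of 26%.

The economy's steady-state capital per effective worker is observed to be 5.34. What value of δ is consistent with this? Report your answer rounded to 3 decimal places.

In steady state, investment equals break-even investment: s·k^α = (n + g + δ)·k.
So s / (n + g + δ) = (k*)^(1−α) = 5.34^0.53 = 2.4299.
Therefore n + g + δ = s / 2.4299 = 0.26 / 2.4299 = 0.1070, so δ = 0.1070 − 0.032 = 0.0750.

δ ≈ 0.075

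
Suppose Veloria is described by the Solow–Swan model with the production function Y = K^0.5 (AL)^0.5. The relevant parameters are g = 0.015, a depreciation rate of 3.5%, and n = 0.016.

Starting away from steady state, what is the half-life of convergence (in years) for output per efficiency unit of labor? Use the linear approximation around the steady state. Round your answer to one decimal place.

about 21.0 years

Near the steady state the convergence rate is λ = (1 − α)(n + g + δ).
λ = (1 − 0.5) × 0.066 = 0.5 × 0.066 = 0.0330
Half-life = ln 2 / λ = 0.6931 / 0.0330 ≈ 21.00 years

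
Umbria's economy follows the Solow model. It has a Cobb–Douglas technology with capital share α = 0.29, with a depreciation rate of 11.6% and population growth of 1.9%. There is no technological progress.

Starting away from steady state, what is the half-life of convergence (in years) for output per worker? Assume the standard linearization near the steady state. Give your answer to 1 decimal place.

Near the steady state the convergence rate is λ = (1 − α)(n + δ).
λ = (1 − 0.29) × 0.135 = 0.71 × 0.135 = 0.09585
Half-life = ln 2 / λ = 0.6931 / 0.09585 ≈ 7.23 years

half-life ≈ 7.2 years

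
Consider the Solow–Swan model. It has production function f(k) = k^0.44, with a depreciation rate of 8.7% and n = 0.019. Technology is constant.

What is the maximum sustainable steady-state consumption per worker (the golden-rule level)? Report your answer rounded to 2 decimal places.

c_gold ≈ 1.71

At the golden rule, f'(k) = n + δ, so α·k^(α−1) = n + δ and k_gold = (α/(n + δ))^(1/(1−α)).
k_gold = (0.44/0.106)^(1/0.56) = 4.1509^1.7857 ≈ 12.7004
c_gold = f(k_gold) − (n + δ)·k_gold = 3.0597 − 0.106×12.7004 ≈ 1.7135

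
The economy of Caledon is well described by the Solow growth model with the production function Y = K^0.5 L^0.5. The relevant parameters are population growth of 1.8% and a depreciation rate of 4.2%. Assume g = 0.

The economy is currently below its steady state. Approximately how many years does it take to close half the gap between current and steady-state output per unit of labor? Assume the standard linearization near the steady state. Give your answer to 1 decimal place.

t_½ ≈ 23.1 years

Near the steady state the convergence rate is λ = (1 − α)(n + δ).
λ = (1 − 0.5) × 0.060 = 0.5 × 0.060 = 0.0300
Half-life = ln 2 / λ = 0.6931 / 0.0300 ≈ 23.10 years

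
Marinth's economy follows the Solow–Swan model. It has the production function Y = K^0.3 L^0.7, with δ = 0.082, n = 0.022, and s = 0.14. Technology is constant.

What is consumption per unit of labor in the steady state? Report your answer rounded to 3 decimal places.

In steady state, investment equals break-even investment: s·k^α = (n + δ)·k.
Rearranging, k^(1−α) = s / (n + δ).
k^0.7 = 0.14 / (0.022 + 0.082) = 0.14 / 0.104 = 1.3462
k* = 1.3462^(1/0.7) ≈ 1.5291
y* = (k*)^α = 1.5291^0.3 ≈ 1.1359
c* = (1 − s)·y* = (1 − 0.14) × 1.1359 ≈ 0.9769

c* ≈ 0.977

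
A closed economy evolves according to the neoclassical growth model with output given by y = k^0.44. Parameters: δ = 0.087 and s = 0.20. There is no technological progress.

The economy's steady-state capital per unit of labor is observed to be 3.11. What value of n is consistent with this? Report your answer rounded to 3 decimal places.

At the steady state, Δk = 0, so s·k^α = (n + δ)·k.
So s / (n + δ) = (k*)^(1−α) = 3.11^0.56 = 1.8878.
Therefore n + δ = s / 1.8878 = 0.20 / 1.8878 = 0.1059, so n = 0.1059 − 0.087 = 0.0189.

n ≈ 0.019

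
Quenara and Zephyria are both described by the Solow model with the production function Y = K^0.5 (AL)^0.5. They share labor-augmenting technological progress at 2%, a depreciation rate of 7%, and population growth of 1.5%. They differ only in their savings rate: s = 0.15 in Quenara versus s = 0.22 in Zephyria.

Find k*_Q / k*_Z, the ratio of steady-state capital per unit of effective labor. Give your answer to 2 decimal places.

Steady-state k* = [s/(n + g + δ)]^(1/(1−α)), so the ratio is [ (s_Q/(n + g + δ)_Q) / (s_Z/(n + g + δ)_Z) ]^2.
s_Q/(n + g + δ)_Q = 0.15/0.105 = 1.4286; s_Z/(n + g + δ)_Z = 0.22/0.105 = 2.0952.
Ratio = (1.4286/2.0952)^2 = 0.6818^2 ≈ 0.4649

ratio ≈ 0.46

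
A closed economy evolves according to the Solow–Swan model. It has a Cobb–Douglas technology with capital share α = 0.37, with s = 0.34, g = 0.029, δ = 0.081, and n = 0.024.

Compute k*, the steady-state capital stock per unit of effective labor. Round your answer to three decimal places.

At the steady state, Δk = 0, so s·k^α = (n + g + δ)·k.
Dividing both sides by k: k^(1−α) = s / (n + g + δ).
k^0.63 = 0.34 / (0.024 + 0.029 + 0.081) = 0.34 / 0.134 = 2.5373
k* = 2.5373^(1/0.63) ≈ 4.3839

k* ≈ 4.384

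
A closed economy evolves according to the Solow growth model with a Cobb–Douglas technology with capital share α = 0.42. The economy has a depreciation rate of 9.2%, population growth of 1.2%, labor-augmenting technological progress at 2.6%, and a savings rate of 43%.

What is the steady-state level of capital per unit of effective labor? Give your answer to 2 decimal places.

In steady state, investment equals break-even investment: s·k^α = (n + g + δ)·k.
Dividing both sides by k: k^(1−α) = s / (n + g + δ).
k^0.58 = 0.43 / (0.012 + 0.026 + 0.092) = 0.43 / 0.130 = 3.3077
k* = 3.3077^(1/0.58) ≈ 7.8657

k* ≈ 7.87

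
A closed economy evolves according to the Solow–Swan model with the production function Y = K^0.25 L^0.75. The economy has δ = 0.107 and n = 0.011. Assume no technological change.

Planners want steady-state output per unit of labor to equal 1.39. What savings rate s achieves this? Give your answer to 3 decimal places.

s ≈ 0.317

In steady state, investment equals break-even investment: s·k^α = (n + δ)·k.
Since y* = [s/(n + δ)]^(α/(1−α)), we have s/(n + δ) = (y*)^((1−α)/α) = 1.39^3 = 2.6856.
Therefore s = 2.6856 × (n + δ) = 2.6856 × 0.118 = 0.3169.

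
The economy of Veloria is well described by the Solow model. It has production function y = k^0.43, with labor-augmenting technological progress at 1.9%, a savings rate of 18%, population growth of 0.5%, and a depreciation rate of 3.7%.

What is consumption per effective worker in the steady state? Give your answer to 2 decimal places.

At the steady state, Δk = 0, so s·k^α = (n + g + δ)·k.
Rearranging, k^(1−α) = s / (n + g + δ).
k^0.57 = 0.18 / (0.005 + 0.019 + 0.037) = 0.18 / 0.061 = 2.9508
k* = 2.9508^(1/0.57) ≈ 6.6751
y* = (k*)^α = 6.6751^0.43 ≈ 2.2621
c* = (1 − s)·y* = (1 − 0.18) × 2.2621 ≈ 1.8549

c* = 1.85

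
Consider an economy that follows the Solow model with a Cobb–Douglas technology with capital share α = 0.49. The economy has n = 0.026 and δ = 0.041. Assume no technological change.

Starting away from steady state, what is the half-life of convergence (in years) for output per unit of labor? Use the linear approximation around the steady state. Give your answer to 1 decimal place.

about 20.3 years

Near the steady state the convergence rate is λ = (1 − α)(n + δ).
λ = (1 − 0.49) × 0.067 = 0.51 × 0.067 = 0.03417
Half-life = ln 2 / λ = 0.6931 / 0.03417 ≈ 20.28 years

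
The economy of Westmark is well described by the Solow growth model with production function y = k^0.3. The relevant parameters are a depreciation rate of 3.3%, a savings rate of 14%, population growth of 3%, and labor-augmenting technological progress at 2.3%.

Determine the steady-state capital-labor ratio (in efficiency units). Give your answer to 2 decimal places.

k* ≈ 2.01

Steady state requires s·f(k) = (n + g + δ)·k, i.e. s·k^α = (n + g + δ)·k.
Dividing both sides by k: k^(1−α) = s / (n + g + δ).
k^0.7 = 0.14 / (0.030 + 0.023 + 0.033) = 0.14 / 0.086 = 1.6279
k* = 1.6279^(1/0.7) ≈ 2.0060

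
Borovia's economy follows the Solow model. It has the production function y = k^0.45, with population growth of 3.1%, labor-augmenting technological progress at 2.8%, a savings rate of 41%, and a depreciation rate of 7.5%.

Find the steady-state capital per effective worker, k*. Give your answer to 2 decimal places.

k* = 7.64

Steady state requires s·f(k) = (n + g + δ)·k, i.e. s·k^α = (n + g + δ)·k.
Rearranging, k^(1−α) = s / (n + g + δ).
k^0.55 = 0.41 / (0.031 + 0.028 + 0.075) = 0.41 / 0.134 = 3.0597
k* = 3.0597^(1/0.55) ≈ 7.6393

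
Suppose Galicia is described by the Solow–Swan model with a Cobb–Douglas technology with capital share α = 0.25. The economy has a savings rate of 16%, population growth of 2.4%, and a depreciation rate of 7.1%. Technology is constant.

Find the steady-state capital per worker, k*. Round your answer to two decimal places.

At the steady state, Δk = 0, so s·k^α = (n + δ)·k.
Dividing both sides by k: k^(1−α) = s / (n + δ).
k^0.75 = 0.16 / (0.024 + 0.071) = 0.16 / 0.095 = 1.6842
k* = 1.6842^(1/0.75) ≈ 2.0038

k* = 2.00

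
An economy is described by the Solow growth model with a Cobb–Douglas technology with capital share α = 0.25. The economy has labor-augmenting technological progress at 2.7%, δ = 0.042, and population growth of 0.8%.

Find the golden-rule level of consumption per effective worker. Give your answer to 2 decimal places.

At the golden rule, f'(k) = n + g + δ, so α·k^(α−1) = n + g + δ and k_gold = (α/(n + g + δ))^(1/(1−α)).
k_gold = (0.25/0.077)^(1/0.75) = 3.2468^1.3333 ≈ 4.8075
c_gold = f(k_gold) − (n + g + δ)·k_gold = 1.4807 − 0.077×4.8075 ≈ 1.1105

c_gold ≈ 1.11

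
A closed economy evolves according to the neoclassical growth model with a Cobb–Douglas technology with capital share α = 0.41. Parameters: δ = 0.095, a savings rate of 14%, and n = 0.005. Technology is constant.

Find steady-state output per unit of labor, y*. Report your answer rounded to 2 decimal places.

In steady state, investment equals break-even investment: s·k^α = (n + δ)·k.
Rearranging, k^(1−α) = s / (n + δ).
k^0.59 = 0.14 / (0.005 + 0.095) = 0.14 / 0.100 = 1.4000
k* = 1.4000^(1/0.59) ≈ 1.7688
y* = (k*)^α = 1.7688^0.41 ≈ 1.2634

y* = 1.26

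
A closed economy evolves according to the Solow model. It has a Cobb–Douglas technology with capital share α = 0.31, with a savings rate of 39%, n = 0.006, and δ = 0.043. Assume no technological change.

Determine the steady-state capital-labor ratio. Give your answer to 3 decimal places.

In steady state, investment equals break-even investment: s·k^α = (n + δ)·k.
Rearranging, k^(1−α) = s / (n + δ).
k^0.69 = 0.39 / (0.006 + 0.043) = 0.39 / 0.049 = 7.9592
k* = 7.9592^(1/0.69) ≈ 20.2119

k* = 20.212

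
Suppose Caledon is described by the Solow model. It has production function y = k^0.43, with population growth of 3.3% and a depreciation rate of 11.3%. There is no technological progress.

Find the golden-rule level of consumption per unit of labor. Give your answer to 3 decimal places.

At the golden rule, f'(k) = n + δ, so α·k^(α−1) = n + δ and k_gold = (α/(n + δ))^(1/(1−α)).
k_gold = (0.43/0.146)^(1/0.57) = 2.9452^1.7544 ≈ 6.6530
c_gold = f(k_gold) − (n + δ)·k_gold = 2.2589 − 0.146×6.6530 ≈ 1.2876

c_gold ≈ 1.288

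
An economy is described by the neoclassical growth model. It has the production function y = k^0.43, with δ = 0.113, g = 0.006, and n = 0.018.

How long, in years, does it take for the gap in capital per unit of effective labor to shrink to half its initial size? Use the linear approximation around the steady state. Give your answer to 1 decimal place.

half-life ≈ 8.9 years

Near the steady state the convergence rate is λ = (1 − α)(n + g + δ).
λ = (1 − 0.43) × 0.137 = 0.57 × 0.137 = 0.07809
Half-life = ln 2 / λ = 0.6931 / 0.07809 ≈ 8.88 years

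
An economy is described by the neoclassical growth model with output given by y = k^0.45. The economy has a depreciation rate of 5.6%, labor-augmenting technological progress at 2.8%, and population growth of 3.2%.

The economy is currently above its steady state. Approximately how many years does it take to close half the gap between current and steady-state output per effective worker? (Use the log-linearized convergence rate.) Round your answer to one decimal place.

Near the steady state the convergence rate is λ = (1 − α)(n + g + δ).
λ = (1 − 0.45) × 0.116 = 0.55 × 0.116 = 0.0638
Half-life = ln 2 / λ = 0.6931 / 0.0638 ≈ 10.86 years

about 10.9 years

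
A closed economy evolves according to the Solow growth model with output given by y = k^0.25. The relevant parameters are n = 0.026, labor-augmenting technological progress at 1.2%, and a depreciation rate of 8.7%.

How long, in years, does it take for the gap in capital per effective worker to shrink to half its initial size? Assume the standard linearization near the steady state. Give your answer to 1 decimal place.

about 7.4 years

Near the steady state the convergence rate is λ = (1 − α)(n + g + δ).
λ = (1 − 0.25) × 0.125 = 0.75 × 0.125 = 0.09375
Half-life = ln 2 / λ = 0.6931 / 0.09375 ≈ 7.39 years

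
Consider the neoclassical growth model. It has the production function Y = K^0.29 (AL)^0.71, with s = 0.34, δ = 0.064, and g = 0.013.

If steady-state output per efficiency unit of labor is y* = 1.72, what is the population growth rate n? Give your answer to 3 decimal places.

n ≈ 0.013

Steady state requires s·f(k) = (n + g + δ)·k, i.e. s·k^α = (n + g + δ)·k.
Since y* = [s/(n + g + δ)]^(α/(1−α)), we have s/(n + g + δ) = (y*)^((1−α)/α) = 1.72^2.4483 = 3.7726.
Therefore n + g + δ = s / 3.7726 = 0.34 / 3.7726 = 0.0901, so n = 0.0901 − 0.077 = 0.0131.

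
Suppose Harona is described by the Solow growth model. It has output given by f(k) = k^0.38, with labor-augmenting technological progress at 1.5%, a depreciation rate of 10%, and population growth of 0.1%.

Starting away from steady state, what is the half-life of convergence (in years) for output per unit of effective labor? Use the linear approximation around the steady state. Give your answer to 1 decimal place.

Near the steady state the convergence rate is λ = (1 − α)(n + g + δ).
λ = (1 − 0.38) × 0.116 = 0.62 × 0.116 = 0.07192
Half-life = ln 2 / λ = 0.6931 / 0.07192 ≈ 9.64 years

half-life ≈ 9.6 years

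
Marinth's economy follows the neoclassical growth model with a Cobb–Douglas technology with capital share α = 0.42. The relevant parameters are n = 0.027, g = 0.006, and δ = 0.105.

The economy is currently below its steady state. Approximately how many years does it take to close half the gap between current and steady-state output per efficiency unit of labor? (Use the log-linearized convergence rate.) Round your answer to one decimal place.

about 8.7 years

Near the steady state the convergence rate is λ = (1 − α)(n + g + δ).
λ = (1 − 0.42) × 0.138 = 0.58 × 0.138 = 0.08004
Half-life = ln 2 / λ = 0.6931 / 0.08004 ≈ 8.66 years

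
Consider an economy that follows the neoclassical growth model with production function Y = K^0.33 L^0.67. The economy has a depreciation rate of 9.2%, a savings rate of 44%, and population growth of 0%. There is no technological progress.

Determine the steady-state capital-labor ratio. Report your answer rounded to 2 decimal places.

In steady state, investment equals break-even investment: s·k^α = (n + δ)·k.
Rearranging, k^(1−α) = s / (n + δ).
k^0.67 = 0.44 / (0.000 + 0.092) = 0.44 / 0.092 = 4.7826
k* = 4.7826^(1/0.67) ≈ 10.3377

k* = 10.34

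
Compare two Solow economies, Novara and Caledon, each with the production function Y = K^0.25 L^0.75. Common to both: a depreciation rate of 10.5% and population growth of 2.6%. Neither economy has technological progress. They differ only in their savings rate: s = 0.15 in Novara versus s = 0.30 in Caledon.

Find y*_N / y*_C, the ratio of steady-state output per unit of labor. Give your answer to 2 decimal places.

y*_N / y*_C ≈ 0.79

Steady-state y* = [s/(n + δ)]^(α/(1−α)), so the ratio is [ (s_N/(n + δ)_N) / (s_C/(n + δ)_C) ]^0.3333.
s_N/(n + δ)_N = 0.15/0.131 = 1.1450; s_C/(n + δ)_C = 0.30/0.131 = 2.2901.
Ratio = (1.1450/2.2901)^0.3333 = 0.5000^0.3333 ≈ 0.7937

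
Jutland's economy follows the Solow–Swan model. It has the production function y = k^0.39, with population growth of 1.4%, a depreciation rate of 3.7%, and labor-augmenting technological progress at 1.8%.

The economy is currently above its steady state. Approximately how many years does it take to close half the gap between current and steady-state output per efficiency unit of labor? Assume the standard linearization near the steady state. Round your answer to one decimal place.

half-life ≈ 16.5 years

Near the steady state the convergence rate is λ = (1 − α)(n + g + δ).
λ = (1 − 0.39) × 0.069 = 0.61 × 0.069 = 0.04209
Half-life = ln 2 / λ = 0.6931 / 0.04209 ≈ 16.47 years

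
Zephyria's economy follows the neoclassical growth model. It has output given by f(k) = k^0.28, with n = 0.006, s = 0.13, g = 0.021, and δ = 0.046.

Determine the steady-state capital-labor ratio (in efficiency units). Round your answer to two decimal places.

Steady state requires s·f(k) = (n + g + δ)·k, i.e. s·k^α = (n + g + δ)·k.
Dividing both sides by k: k^(1−α) = s / (n + g + δ).
k^0.72 = 0.13 / (0.006 + 0.021 + 0.046) = 0.13 / 0.073 = 1.7808
k* = 1.7808^(1/0.72) ≈ 2.2288

k* = 2.23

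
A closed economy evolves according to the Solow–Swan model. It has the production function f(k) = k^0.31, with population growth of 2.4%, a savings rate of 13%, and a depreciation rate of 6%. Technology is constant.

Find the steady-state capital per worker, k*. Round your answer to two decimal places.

k* = 1.88

At the steady state, Δk = 0, so s·k^α = (n + δ)·k.
Dividing both sides by k: k^(1−α) = s / (n + δ).
k^0.69 = 0.13 / (0.024 + 0.060) = 0.13 / 0.084 = 1.5476
k* = 1.5476^(1/0.69) ≈ 1.8831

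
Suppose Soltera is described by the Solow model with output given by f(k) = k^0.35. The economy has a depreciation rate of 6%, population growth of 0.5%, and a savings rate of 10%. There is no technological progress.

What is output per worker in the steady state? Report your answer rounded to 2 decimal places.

In steady state, investment equals break-even investment: s·k^α = (n + δ)·k.
Dividing both sides by k: k^(1−α) = s / (n + δ).
k^0.65 = 0.10 / (0.005 + 0.060) = 0.10 / 0.065 = 1.5385
k* = 1.5385^(1/0.65) ≈ 1.9402
y* = (k*)^α = 1.9402^0.35 ≈ 1.2611

y* ≈ 1.26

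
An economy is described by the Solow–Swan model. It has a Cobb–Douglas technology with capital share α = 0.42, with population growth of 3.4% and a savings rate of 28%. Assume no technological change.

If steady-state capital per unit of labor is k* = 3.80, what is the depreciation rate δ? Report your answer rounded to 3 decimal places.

δ ≈ 0.095

At the steady state, Δk = 0, so s·k^α = (n + δ)·k.
So s / (n + δ) = (k*)^(1−α) = 3.80^0.58 = 2.1691.
Therefore n + δ = s / 2.1691 = 0.28 / 2.1691 = 0.1291, so δ = 0.1291 − 0.034 = 0.0951.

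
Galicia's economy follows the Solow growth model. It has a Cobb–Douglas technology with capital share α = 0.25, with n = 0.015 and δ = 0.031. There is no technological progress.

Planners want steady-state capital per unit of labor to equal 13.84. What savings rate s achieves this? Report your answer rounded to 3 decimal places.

s ≈ 0.330

In steady state, investment equals break-even investment: s·k^α = (n + δ)·k.
So s / (n + δ) = (k*)^(1−α) = 13.84^0.75 = 7.1755.
Therefore s = 7.1755 × (n + δ) = 7.1755 × 0.046 = 0.3301.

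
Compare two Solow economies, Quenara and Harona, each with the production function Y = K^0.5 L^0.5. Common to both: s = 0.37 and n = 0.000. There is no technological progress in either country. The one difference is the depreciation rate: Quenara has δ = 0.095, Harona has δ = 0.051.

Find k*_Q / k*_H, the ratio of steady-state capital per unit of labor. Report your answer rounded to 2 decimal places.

Steady-state k* = [s/(n + δ)]^(1/(1−α)), so the ratio is [ (s_Q/(n + δ)_Q) / (s_H/(n + δ)_H) ]^2.
s_Q/(n + δ)_Q = 0.37/0.095 = 3.8947; s_H/(n + δ)_H = 0.37/0.051 = 7.2549.
Ratio = (3.8947/7.2549)^2 = 0.5368^2 ≈ 0.2882

k*_Q / k*_H ≈ 0.29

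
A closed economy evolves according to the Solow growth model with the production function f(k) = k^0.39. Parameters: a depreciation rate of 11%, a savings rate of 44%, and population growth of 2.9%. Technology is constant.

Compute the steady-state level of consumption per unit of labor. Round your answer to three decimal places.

At the steady state, Δk = 0, so s·k^α = (n + δ)·k.
Rearranging, k^(1−α) = s / (n + δ).
k^0.61 = 0.44 / (0.029 + 0.110) = 0.44 / 0.139 = 3.1655
k* = 3.1655^(1/0.61) ≈ 6.6130
y* = (k*)^α = 6.6130^0.39 ≈ 2.0891
c* = (1 − s)·y* = (1 − 0.44) × 2.0891 ≈ 1.1699

c* ≈ 1.170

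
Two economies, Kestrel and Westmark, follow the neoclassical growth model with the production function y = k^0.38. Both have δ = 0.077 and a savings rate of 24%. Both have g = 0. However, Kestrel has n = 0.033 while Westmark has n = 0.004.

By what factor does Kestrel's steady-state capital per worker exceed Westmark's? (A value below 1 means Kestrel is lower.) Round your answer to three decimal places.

ratio ≈ 0.610

Steady-state k* = [s/(n + δ)]^(1/(1−α)), so the ratio is [ (s_K/(n + δ)_K) / (s_W/(n + δ)_W) ]^1.6129.
s_K/(n + δ)_K = 0.24/0.110 = 2.1818; s_W/(n + δ)_W = 0.24/0.081 = 2.9630.
Ratio = (2.1818/2.9630)^1.6129 = 0.7363^1.6129 ≈ 0.6103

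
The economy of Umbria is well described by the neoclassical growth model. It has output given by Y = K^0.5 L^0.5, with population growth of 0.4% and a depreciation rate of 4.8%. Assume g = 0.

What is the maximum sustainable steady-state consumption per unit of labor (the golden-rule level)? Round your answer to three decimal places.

At the golden rule, f'(k) = n + δ, so α·k^(α−1) = n + δ and k_gold = (α/(n + δ))^(1/(1−α)).
k_gold = (0.5/0.052)^(1/0.5) = 9.6154^2 ≈ 92.4559
c_gold = f(k_gold) − (n + δ)·k_gold = 9.6154 − 0.052×92.4559 ≈ 4.8077

c_gold ≈ 4.808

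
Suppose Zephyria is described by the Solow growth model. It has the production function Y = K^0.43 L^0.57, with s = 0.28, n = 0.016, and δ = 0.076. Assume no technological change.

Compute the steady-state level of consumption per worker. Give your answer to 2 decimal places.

At the steady state, Δk = 0, so s·k^α = (n + δ)·k.
Rearranging, k^(1−α) = s / (n + δ).
k^0.57 = 0.28 / (0.016 + 0.076) = 0.28 / 0.092 = 3.0435
k* = 3.0435^(1/0.57) ≈ 7.0473
y* = (k*)^α = 7.0473^0.43 ≈ 2.3155
c* = (1 − s)·y* = (1 − 0.28) × 2.3155 ≈ 1.6672

c* ≈ 1.67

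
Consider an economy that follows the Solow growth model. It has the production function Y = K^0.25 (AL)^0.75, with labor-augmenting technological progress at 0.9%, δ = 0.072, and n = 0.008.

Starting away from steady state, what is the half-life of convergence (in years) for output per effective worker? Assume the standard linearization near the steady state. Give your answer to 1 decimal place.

Near the steady state the convergence rate is λ = (1 − α)(n + g + δ).
λ = (1 − 0.25) × 0.089 = 0.75 × 0.089 = 0.06675
Half-life = ln 2 / λ = 0.6931 / 0.06675 ≈ 10.38 years

t_½ ≈ 10.4 years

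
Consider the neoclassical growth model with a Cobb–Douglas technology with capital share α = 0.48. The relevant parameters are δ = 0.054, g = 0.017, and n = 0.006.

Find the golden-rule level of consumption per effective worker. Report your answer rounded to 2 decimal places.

c_gold ≈ 2.82

At the golden rule, f'(k) = n + g + δ, so α·k^(α−1) = n + g + δ and k_gold = (α/(n + g + δ))^(1/(1−α)).
k_gold = (0.48/0.077)^(1/0.52) = 6.2338^1.9231 ≈ 33.7590
c_gold = f(k_gold) − (n + g + δ)·k_gold = 5.4154 − 0.077×33.7590 ≈ 2.8160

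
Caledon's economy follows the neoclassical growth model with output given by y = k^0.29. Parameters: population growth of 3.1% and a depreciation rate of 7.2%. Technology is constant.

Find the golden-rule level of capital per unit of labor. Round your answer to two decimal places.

k_gold ≈ 4.30

The golden rule sets f'(k) = n + δ, i.e. α·k^(α−1) = n + δ.
So k^(1−α) = α / (n + δ) = 0.29 / 0.103 = 2.8155.
k_gold = 2.8155^(1/0.71) ≈ 4.2971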